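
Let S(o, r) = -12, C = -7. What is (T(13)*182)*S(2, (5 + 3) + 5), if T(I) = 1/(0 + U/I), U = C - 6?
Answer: 2184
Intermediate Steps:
U = -13 (U = -7 - 6 = -13)
T(I) = -I/13 (T(I) = 1/(0 - 13/I) = 1/(-13/I) = -I/13)
(T(13)*182)*S(2, (5 + 3) + 5) = (-1/13*13*182)*(-12) = -1*182*(-12) = -182*(-12) = 2184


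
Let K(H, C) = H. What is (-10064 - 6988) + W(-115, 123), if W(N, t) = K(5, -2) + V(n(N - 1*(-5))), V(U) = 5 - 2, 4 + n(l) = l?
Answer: -17044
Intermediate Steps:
n(l) = -4 + l
V(U) = 3
W(N, t) = 8 (W(N, t) = 5 + 3 = 8)
(-10064 - 6988) + W(-115, 123) = (-10064 - 6988) + 8 = -17052 + 8 = -17044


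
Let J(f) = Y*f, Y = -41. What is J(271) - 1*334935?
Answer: -346046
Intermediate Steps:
J(f) = -41*f
J(271) - 1*334935 = -41*271 - 1*334935 = -11111 - 334935 = -346046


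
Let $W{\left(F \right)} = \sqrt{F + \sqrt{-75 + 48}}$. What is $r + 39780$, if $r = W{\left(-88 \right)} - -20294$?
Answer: $60074 + \sqrt{-88 + 3 i \sqrt{3}} \approx 60074.0 + 9.3849 i$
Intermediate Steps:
$W{\left(F \right)} = \sqrt{F + 3 i \sqrt{3}}$ ($W{\left(F \right)} = \sqrt{F + \sqrt{-27}} = \sqrt{F + 3 i \sqrt{3}}$)
$r = 20294 + \sqrt{-88 + 3 i \sqrt{3}}$ ($r = \sqrt{-88 + 3 i \sqrt{3}} - -20294 = \sqrt{-88 + 3 i \sqrt{3}} + 20294 = 20294 + \sqrt{-88 + 3 i \sqrt{3}} \approx 20294.0 + 9.3849 i$)
$r + 39780 = \left(20294 + \sqrt{-88 + 3 i \sqrt{3}}\right) + 39780 = 60074 + \sqrt{-88 + 3 i \sqrt{3}}$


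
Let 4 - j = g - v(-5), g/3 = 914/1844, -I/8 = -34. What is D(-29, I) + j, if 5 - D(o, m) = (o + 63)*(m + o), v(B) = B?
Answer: -7615247/922 ≈ -8259.5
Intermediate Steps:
I = 272 (I = -8*(-34) = 272)
D(o, m) = 5 - (63 + o)*(m + o) (D(o, m) = 5 - (o + 63)*(m + o) = 5 - (63 + o)*(m + o))
g = 1371/922 (g = 3*(914/1844) = 3*(914*(1/1844)) = 3*(457/922) = 1371/922 ≈ 1.4870)
j = -2293/922 (j = 4 - (1371/922 - 1*(-5)) = 4 - (1371/922 + 5) = 4 - 1*5981/922 = 4 - 5981/922 = -2293/922 ≈ -2.4870)
D(-29, I) + j = (5 - 1*(-29)**2 - 63*272 - 63*(-29) - 1*272*(-29)) - 2293/922 = (5 - 1*841 - 17136 + 1827 + 7888) - 2293/922 = (5 - 841 - 17136 + 1827 + 7888) - 2293/922 = -8257 - 2293/922 = -7615247/922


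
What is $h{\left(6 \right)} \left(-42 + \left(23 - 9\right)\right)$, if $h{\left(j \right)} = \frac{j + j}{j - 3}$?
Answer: $-112$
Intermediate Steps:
$h{\left(j \right)} = \frac{2 j}{-3 + j}$
$h{\left(6 \right)} \left(-42 + \left(23 - 9\right)\right) = 2 \cdot 6 \frac{1}{-3 + 6} \left(-42 + \left(23 - 9\right)\right) = 2 \cdot 6 \cdot \frac{1}{3} \left(-42 + \left(23 - 9\right)\right) = 4 \left(-42 + 14\right) = 4 \left(-28\right) = -112$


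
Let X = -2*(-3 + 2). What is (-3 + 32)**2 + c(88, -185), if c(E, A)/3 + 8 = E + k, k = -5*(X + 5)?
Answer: 976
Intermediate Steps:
X = 2 (X = -2*(-1) = 2)
k = -35 (k = -5*(2 + 5) = -5*7 = -35)
c(E, A) = -129 + 3*E (c(E, A) = -24 + 3*(E - 35) = -24 + 3*(-35 + E) = -24 + (-105 + 3*E) = -129 + 3*E)
(-3 + 32)**2 + c(88, -185) = (-3 + 32)**2 + (-129 + 3*88) = 29**2 + (-129 + 264) = 841 + 135 = 976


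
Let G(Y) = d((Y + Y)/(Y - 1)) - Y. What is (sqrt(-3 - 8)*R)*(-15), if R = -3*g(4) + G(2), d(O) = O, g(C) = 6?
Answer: 240*I*sqrt(11) ≈ 795.99*I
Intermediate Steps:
G(Y) = -Y + 2*Y/(-1 + Y) (G(Y) = (Y + Y)/(Y - 1) - Y = (2*Y)/(-1 + Y) - Y = 2*Y/(-1 + Y) - Y = -Y + 2*Y/(-1 + Y))
R = -16 (R = -3*6 + 2*(3 - 1*2)/(-1 + 2) = -18 + 2*(3 - 2)/1 = -18 + 2*1*1 = -18 + 2 = -16)
(sqrt(-3 - 8)*R)*(-15) = (sqrt(-3 - 8)*(-16))*(-15) = (sqrt(-11)*(-16))*(-15) = ((I*sqrt(11))*(-16))*(-15) = -16*I*sqrt(11)*(-15) = 240*I*sqrt(11)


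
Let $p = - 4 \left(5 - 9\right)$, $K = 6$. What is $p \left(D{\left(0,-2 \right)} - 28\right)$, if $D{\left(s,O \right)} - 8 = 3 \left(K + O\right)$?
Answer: $-128$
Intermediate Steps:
$D{\left(s,O \right)} = 26 + 3 O$ ($D{\left(s,O \right)} = 8 + 3 \left(6 + O\right) = 8 + \left(18 + 3 O\right) = 26 + 3 O$)
$p = 16$ ($p = \left(-4\right) \left(-4\right) = 16$)
$p \left(D{\left(0,-2 \right)} - 28\right) = 16 \left(\left(26 + 3 \left(-2\right)\right) - 28\right) = 16 \left(\left(26 - 6\right) - 28\right) = 16 \left(20 - 28\right) = 16 \left(-8\right) = -128$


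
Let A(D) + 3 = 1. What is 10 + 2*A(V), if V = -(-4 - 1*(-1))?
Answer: 6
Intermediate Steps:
V = 3 (V = -(-4 + 1) = -1*(-3) = 3)
A(D) = -2 (A(D) = -3 + 1 = -2)
10 + 2*A(V) = 10 + 2*(-2) = 10 - 4 = 6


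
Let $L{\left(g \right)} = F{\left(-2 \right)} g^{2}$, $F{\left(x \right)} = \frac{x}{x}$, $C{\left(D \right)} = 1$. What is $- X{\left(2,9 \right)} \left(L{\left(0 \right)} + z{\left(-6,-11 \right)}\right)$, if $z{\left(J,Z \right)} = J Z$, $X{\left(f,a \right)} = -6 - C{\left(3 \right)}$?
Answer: $462$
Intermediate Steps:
$F{\left(x \right)} = 1$
$L{\left(g \right)} = g^{2}$ ($L{\left(g \right)} = 1 g^{2} = g^{2}$)
$X{\left(f,a \right)} = -7$ ($X{\left(f,a \right)} = -6 - 1 = -7$)
$- X{\left(2,9 \right)} \left(L{\left(0 \right)} + z{\left(-6,-11 \right)}\right) = - \left(-7\right) \left(0^{2} - -66\right) = - \left(-7\right) \left(0 + 66\right) = - \left(-7\right) 66 = \left(-1\right) \left(-462\right) = 462$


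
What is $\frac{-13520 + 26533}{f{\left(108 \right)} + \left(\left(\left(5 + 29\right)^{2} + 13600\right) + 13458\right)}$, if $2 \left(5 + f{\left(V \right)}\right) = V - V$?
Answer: $\frac{13013}{28209} \approx 0.46131$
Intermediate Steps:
$f{\left(V \right)} = -5$ ($f{\left(V \right)} = -5 + \frac{V - V}{2} = -5 + \frac{1}{2} \cdot 0 = -5 + 0 = -5$)
$\frac{-13520 + 26533}{f{\left(108 \right)} + \left(\left(\left(5 + 29\right)^{2} + 13600\right) + 13458\right)} = \frac{-13520 + 26533}{-5 + \left(\left(\left(5 + 29\right)^{2} + 13600\right) + 13458\right)} = \frac{13013}{-5 + \left(\left(34^{2} + 13600\right) + 13458\right)} = \frac{13013}{-5 + \left(\left(1156 + 13600\right) + 13458\right)} = \frac{13013}{-5 + \left(14756 + 13458\right)} = \frac{13013}{-5 + 28214} = \frac{13013}{28209}$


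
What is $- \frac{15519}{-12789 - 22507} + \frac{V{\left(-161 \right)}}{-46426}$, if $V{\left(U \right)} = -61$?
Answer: $\frac{361319075}{819326048} \approx 0.441$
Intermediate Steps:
$- \frac{15519}{-12789 - 22507} + \frac{V{\left(-161 \right)}}{-46426} = - \frac{15519}{-12789 - 22507} - \frac{61}{-46426} = - \frac{15519}{-12789 - 22507} - - \frac{61}{46426} = - \frac{15519}{-35296} + \frac{61}{46426} = \left(-15519\right) \left(- \frac{1}{35296}\right) + \frac{61}{46426} = \frac{15519}{35296} + \frac{61}{46426} = \frac{361319075}{819326048}$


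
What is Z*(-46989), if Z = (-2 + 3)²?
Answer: -46989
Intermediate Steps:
Z = 1 (Z = 1² = 1)
Z*(-46989) = 1*(-46989) = -46989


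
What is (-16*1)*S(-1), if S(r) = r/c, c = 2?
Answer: 8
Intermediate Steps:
S(r) = r/2
(-16*1)*S(-1) = (-16*1)*((½)*(-1)) = -16*(-½) = 8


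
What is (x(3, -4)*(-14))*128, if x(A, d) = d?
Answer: 7168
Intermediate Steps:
(x(3, -4)*(-14))*128 = -4*(-14)*128 = 56*128 = 7168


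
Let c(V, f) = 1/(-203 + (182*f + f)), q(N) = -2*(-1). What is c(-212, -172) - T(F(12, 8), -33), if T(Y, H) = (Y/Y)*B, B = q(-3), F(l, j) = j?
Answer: -63359/31679 ≈ -2.0000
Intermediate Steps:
q(N) = 2
B = 2
c(V, f) = 1/(-203 + 183*f)
T(Y, H) = 2 (T(Y, H) = (Y/Y)*2 = 1*2 = 2)
c(-212, -172) - T(F(12, 8), -33) = 1/(-203 + 183*(-172)) - 1*2 = 1/(-203 - 31476) - 2 = 1/(-31679) - 2 = -1/31679 - 2 = -63359/31679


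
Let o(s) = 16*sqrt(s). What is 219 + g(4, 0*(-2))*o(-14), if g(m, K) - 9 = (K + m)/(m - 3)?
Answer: 219 + 208*I*sqrt(14) ≈ 219.0 + 778.26*I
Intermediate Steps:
g(m, K) = 9 + (K + m)/(-3 + m) (g(m, K) = 9 + (K + m)/(m - 3) = 9 + (K + m)/(-3 + m))
219 + g(4, 0*(-2))*o(-14) = 219 + ((-27 + 0*(-2) + 10*4)/(-3 + 4))*(16*sqrt(-14)) = 219 + ((-27 + 0 + 40)/1)*(16*(I*sqrt(14))) = 219 + (1*13)*(16*I*sqrt(14)) = 219 + 13*(16*I*sqrt(14)) = 219 + 208*I*sqrt(14)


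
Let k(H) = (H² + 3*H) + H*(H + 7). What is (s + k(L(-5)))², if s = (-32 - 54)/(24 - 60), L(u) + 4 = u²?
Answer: 388050601/324 ≈ 1.1977e+6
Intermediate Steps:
L(u) = -4 + u²
s = 43/18 (s = -86/(-36) = -86*(-1/36) = 43/18 ≈ 2.3889)
k(H) = H² + 3*H + H*(7 + H) (k(H) = (H² + 3*H) + H*(7 + H) = H² + 3*H + H*(7 + H))
(s + k(L(-5)))² = (43/18 + 2*(-4 + (-5)²)*(5 + (-4 + (-5)²)))² = (43/18 + 2*(-4 + 25)*(5 + (-4 + 25)))² = (43/18 + 2*21*(5 + 21))² = (43/18 + 2*21*26)² = (43/18 + 1092)² = (19699/18)² = 388050601/324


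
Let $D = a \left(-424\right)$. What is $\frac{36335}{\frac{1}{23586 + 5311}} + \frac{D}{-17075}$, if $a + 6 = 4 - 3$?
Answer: $\frac{3585656070001}{3415} \approx 1.05 \cdot 10^{9}$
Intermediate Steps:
$a = -5$ ($a = -6 + \left(4 - 3\right) = -6 + 1 = -5$)
$D = 2120$ ($D = \left(-5\right) \left(-424\right) = 2120$)
$\frac{36335}{\frac{1}{23586 + 5311}} + \frac{D}{-17075} = \frac{36335}{\frac{1}{23586 + 5311}} + \frac{2120}{-17075} = \frac{36335}{\frac{1}{28897}} + 2120 \left(- \frac{1}{17075}\right) = 36335 \frac{1}{\frac{1}{28897}} - \frac{424}{3415} = 36335 \cdot 28897 - \frac{424}{3415} = 1049972495 - \frac{424}{3415} = \frac{3585656070001}{3415}$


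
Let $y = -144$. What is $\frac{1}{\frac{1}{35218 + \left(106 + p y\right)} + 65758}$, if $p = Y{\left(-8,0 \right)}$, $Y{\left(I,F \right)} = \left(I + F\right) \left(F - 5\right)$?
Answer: $\frac{29564}{1944069513} \approx 1.5207 \cdot 10^{-5}$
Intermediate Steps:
$Y{\left(I,F \right)} = \left(-5 + F\right) \left(F + I\right)$ ($Y{\left(I,F \right)} = \left(F + I\right) \left(-5 + F\right) = \left(-5 + F\right) \left(F + I\right)$)
$p = 40$ ($p = 0^{2} - 0 - -40 + 0 \left(-8\right) = 0 + 0 + 40 + 0 = 40$)
$\frac{1}{\frac{1}{35218 + \left(106 + p y\right)} + 65758} = \frac{1}{\frac{1}{35218 + \left(106 + 40 \left(-144\right)\right)} + 65758} = \frac{1}{\frac{1}{35218 + \left(106 - 5760\right)} + 65758} = \frac{1}{\frac{1}{35218 - 5654} + 65758} = \frac{1}{\frac{1}{29564} + 65758} = \frac{1}{\frac{1944069513}{29564}} = \frac{29564}{1944069513}$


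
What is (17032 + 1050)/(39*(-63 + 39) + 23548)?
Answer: 9041/11306 ≈ 0.79966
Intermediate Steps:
(17032 + 1050)/(39*(-63 + 39) + 23548) = 18082/(39*(-24) + 23548) = 18082/(-936 + 23548) = 18082/22612 = 18082*(1/22612) = 9041/11306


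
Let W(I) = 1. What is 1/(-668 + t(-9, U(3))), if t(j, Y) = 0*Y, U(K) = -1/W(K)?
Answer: -1/668 ≈ -0.0014970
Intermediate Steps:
U(K) = -1 (U(K) = -1/1 = -1*1 = -1)
t(j, Y) = 0
1/(-668 + t(-9, U(3))) = 1/(-668 + 0) = 1/(-668) = -1/668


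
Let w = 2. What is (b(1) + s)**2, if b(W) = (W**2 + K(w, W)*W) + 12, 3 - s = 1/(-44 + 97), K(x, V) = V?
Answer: 810000/2809 ≈ 288.36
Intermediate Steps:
s = 158/53 (s = 3 - 1/(-44 + 97) = 3 - 1/53 = 158/53 ≈ 2.9811)
b(W) = 12 + 2*W**2 (b(W) = (W**2 + W*W) + 12 = (W**2 + W**2) + 12 = 2*W**2 + 12 = 12 + 2*W**2)
(b(1) + s)**2 = ((12 + 2*1**2) + 158/53)**2 = ((12 + 2*1) + 158/53)**2 = ((12 + 2) + 158/53)**2 = (14 + 158/53)**2 = (900/53)**2 = 810000/2809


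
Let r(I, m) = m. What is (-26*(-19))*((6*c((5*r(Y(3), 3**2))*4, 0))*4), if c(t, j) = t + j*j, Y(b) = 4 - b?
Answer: 2134080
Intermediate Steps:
c(t, j) = t + j**2
(-26*(-19))*((6*c((5*r(Y(3), 3**2))*4, 0))*4) = (-26*(-19))*((6*((5*3**2)*4 + 0**2))*4) = 494*((6*((5*9)*4 + 0))*4) = 494*((6*(45*4 + 0))*4) = 494*((6*(180 + 0))*4) = 494*((6*180)*4) = 494*(1080*4) = 494*4320 = 2134080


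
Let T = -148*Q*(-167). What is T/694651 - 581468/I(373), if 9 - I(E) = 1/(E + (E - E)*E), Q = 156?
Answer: -37662055876097/582812189 ≈ -64621.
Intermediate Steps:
I(E) = 9 - 1/E (I(E) = 9 - 1/(E + (E - E)*E) = 9 - 1/(E + 0*E) = 9 - 1/(E + 0) = 9 - 1/E)
T = 3855696 (T = -148*156*(-167) = -23088*(-167) = 3855696)
T/694651 - 581468/I(373) = 3855696/694651 - 581468/(9 - 1/373) = 3855696/694651 - 581468/3356/373 = 3855696/694651 - 581468*373/3356 = 3855696/694651 - 54221891/839 = -37662055876097/582812189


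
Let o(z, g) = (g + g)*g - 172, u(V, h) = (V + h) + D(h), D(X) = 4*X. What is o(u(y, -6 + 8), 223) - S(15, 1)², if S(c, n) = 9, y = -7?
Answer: 99205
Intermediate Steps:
u(V, h) = V + 5*h (u(V, h) = (V + h) + 4*h = V + 5*h)
o(z, g) = -172 + 2*g² (o(z, g) = (2*g)*g - 172 = 2*g² - 172 = -172 + 2*g²)
o(u(y, -6 + 8), 223) - S(15, 1)² = (-172 + 2*223²) - 1*9² = (-172 + 2*49729) - 1*81 = (-172 + 99458) - 81 = 99286 - 81 = 99205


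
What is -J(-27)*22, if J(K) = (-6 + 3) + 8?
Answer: -110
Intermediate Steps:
J(K) = 5 (J(K) = -3 + 8 = 5)
-J(-27)*22 = -5*22 = -1*110 = -110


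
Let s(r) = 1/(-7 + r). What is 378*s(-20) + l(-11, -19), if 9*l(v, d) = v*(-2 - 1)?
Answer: -31/3 ≈ -10.333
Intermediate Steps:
l(v, d) = -v/3 (l(v, d) = (v*(-2 - 1))/9 = (v*(-3))/9 = (-3*v)/9 = -v/3)
378*s(-20) + l(-11, -19) = 378/(-7 - 20) - ⅓*(-11) = 378/(-27) + 11/3 = 378*(-1/27) + 11/3 = -14 + 11/3 = -31/3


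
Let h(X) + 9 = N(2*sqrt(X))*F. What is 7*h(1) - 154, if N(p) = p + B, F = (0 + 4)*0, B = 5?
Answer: -217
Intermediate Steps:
F = 0 (F = 4*0 = 0)
N(p) = 5 + p (N(p) = p + 5 = 5 + p)
h(X) = -9 (h(X) = -9 + (5 + 2*sqrt(X))*0 = -9 + 0 = -9)
7*h(1) - 154 = 7*(-9) - 154 = -63 - 154 = -217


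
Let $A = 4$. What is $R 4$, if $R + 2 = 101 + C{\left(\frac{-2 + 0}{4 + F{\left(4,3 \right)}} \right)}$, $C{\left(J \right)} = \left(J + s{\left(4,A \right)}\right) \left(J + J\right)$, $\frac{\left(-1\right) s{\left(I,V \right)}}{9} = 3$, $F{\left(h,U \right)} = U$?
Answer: $\frac{22460}{49} \approx 458.37$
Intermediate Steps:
$s{\left(I,V \right)} = -27$ ($s{\left(I,V \right)} = \left(-9\right) 3 = -27$)
$C{\left(J \right)} = 2 J \left(-27 + J\right)$ ($C{\left(J \right)} = \left(J - 27\right) \left(J + J\right) = \left(-27 + J\right) 2 J = 2 J \left(-27 + J\right)$)
$R = \frac{5615}{49}$ ($R = -2 + \left(101 + 2 \frac{-2 + 0}{4 + 3} \left(-27 + \frac{-2 + 0}{4 + 3}\right)\right) = -2 + \left(101 + 2 \left(- \frac{2}{7}\right) \left(-27 - \frac{2}{7}\right)\right) = -2 + \left(101 + 2 \left(- \frac{2}{7}\right) \left(- \frac{191}{7}\right)\right) = -2 + \left(101 + \frac{764}{49}\right) = -2 + \frac{5713}{49} = \frac{5615}{49} \approx 114.59$)
$R 4 = \frac{5615}{49} \cdot 4 = \frac{22460}{49}$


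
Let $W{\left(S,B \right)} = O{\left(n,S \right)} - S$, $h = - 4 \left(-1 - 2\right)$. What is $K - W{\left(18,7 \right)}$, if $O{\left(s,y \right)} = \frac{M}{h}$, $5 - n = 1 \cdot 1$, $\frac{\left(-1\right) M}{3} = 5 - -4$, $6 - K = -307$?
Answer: $\frac{1333}{4} \approx 333.25$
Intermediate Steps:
$K = 313$ ($K = 6 - -307 = 6 + 307 = 313$)
$M = -27$ ($M = - 3 \left(5 - -4\right) = - 3 \left(5 + 4\right) = \left(-3\right) 9 = -27$)
$h = 12$ ($h = \left(-4\right) \left(-3\right) = 12$)
$n = 4$ ($n = 5 - 1 \cdot 1 = 5 - 1 = 4$)
$O{\left(s,y \right)} = - \frac{9}{4}$ ($O{\left(s,y \right)} = - \frac{27}{12} = \left(-27\right) \frac{1}{12} = - \frac{9}{4}$)
$W{\left(S,B \right)} = - \frac{9}{4} - S$
$K - W{\left(18,7 \right)} = 313 - \left(- \frac{9}{4} - 18\right) = 313 - - \frac{81}{4} = 313 + \frac{81}{4} = \frac{1333}{4}$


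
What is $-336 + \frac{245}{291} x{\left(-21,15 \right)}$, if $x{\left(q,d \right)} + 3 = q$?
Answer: $- \frac{34552}{97} \approx -356.21$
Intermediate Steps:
$x{\left(q,d \right)} = -3 + q$
$-336 + \frac{245}{291} x{\left(-21,15 \right)} = -336 + \frac{245}{291} \left(-3 - 21\right) = -336 + 245 \cdot \frac{1}{291} \left(-24\right) = -336 + \frac{245}{291} \left(-24\right) = -336 - \frac{1960}{97} = - \frac{34552}{97}$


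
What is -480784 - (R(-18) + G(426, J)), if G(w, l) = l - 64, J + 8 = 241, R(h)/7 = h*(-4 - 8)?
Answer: -482465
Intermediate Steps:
R(h) = -84*h (R(h) = 7*(h*(-4 - 8)) = 7*(h*(-12)) = 7*(-12*h) = -84*h)
J = 233 (J = -8 + 241 = 233)
G(w, l) = -64 + l
-480784 - (R(-18) + G(426, J)) = -480784 - (-84*(-18) + (-64 + 233)) = -480784 - (1512 + 169) = -480784 - 1*1681 = -480784 - 1681 = -482465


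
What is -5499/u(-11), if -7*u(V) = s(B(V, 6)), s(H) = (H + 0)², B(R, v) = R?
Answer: 38493/121 ≈ 318.12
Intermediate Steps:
s(H) = H²
u(V) = -V²/7
-5499/u(-11) = -5499/((-⅐*(-11)²)) = -5499/((-⅐*121)) = -5499/(-121/7) = -5499*(-7/121) = 38493/121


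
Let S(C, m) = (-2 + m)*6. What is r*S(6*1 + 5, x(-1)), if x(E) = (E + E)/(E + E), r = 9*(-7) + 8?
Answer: 330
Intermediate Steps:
r = -55 (r = -63 + 8 = -55)
x(E) = 1 (x(E) = (2*E)/((2*E)) = (2*E)*(1/(2*E)) = 1)
S(C, m) = -12 + 6*m
r*S(6*1 + 5, x(-1)) = -55*(-12 + 6*1) = -55*(-12 + 6) = -55*(-6) = 330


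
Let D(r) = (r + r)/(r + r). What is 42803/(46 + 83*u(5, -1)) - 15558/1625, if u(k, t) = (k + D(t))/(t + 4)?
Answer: 66256579/344500 ≈ 192.33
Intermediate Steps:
D(r) = 1 (D(r) = (2*r)/((2*r)) = (2*r)*(1/(2*r)) = 1)
u(k, t) = (1 + k)/(4 + t) (u(k, t) = (k + 1)/(t + 4) = (1 + k)/(4 + t))
42803/(46 + 83*u(5, -1)) - 15558/1625 = 42803/(46 + 83*((1 + 5)/(4 - 1))) - 15558/1625 = 42803/(46 + 83*(6/3)) - 15558*1/1625 = 42803/(46 + 83*((1/3)*6)) - 15558/1625 = 42803/(46 + 83*2) - 15558/1625 = 42803/(46 + 166) - 15558/1625 = 42803/212 - 15558/1625 = 66256579/344500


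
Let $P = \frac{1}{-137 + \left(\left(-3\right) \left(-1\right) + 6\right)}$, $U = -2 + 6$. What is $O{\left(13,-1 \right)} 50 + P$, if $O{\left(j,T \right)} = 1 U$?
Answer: $\frac{25599}{128} \approx 199.99$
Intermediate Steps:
$U = 4$
$O{\left(j,T \right)} = 4$ ($O{\left(j,T \right)} = 1 \cdot 4 = 4$)
$P = - \frac{1}{128}$ ($P = \frac{1}{-137 + \left(3 + 6\right)} = \frac{1}{-137 + 9} = \frac{1}{-128} = - \frac{1}{128} \approx -0.0078125$)
$O{\left(13,-1 \right)} 50 + P = 4 \cdot 50 - \frac{1}{128} = 200 - \frac{1}{128} = \frac{25599}{128}$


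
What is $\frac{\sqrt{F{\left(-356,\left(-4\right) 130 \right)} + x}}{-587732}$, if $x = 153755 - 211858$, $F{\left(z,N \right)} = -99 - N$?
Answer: $- \frac{i \sqrt{57682}}{587732} \approx - 0.00040864 i$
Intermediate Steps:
$x = -58103$
$\frac{\sqrt{F{\left(-356,\left(-4\right) 130 \right)} + x}}{-587732} = \frac{\sqrt{\left(-99 - \left(-4\right) 130\right) - 58103}}{-587732} = \sqrt{\left(-99 - -520\right) - 58103} \left(- \frac{1}{587732}\right) = \sqrt{\left(-99 + 520\right) - 58103} \left(- \frac{1}{587732}\right) = \sqrt{421 - 58103} \left(- \frac{1}{587732}\right) = \sqrt{-57682} \left(- \frac{1}{587732}\right) = i \sqrt{57682} \left(- \frac{1}{587732}\right) = - \frac{i \sqrt{57682}}{587732}$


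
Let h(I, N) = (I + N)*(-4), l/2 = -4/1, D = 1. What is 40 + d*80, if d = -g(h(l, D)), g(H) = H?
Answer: -2200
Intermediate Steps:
l = -8 (l = 2*(-4/1) = 2*(-4*1) = 2*(-4) = -8)
h(I, N) = -4*I - 4*N
d = -28 (d = -(-4*(-8) - 4*1) = -(32 - 4) = -1*28 = -28)
40 + d*80 = 40 - 28*80 = 40 - 2240 = -2200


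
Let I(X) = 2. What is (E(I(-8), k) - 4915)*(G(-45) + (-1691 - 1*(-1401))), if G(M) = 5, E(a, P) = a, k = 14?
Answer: 1400205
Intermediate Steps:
(E(I(-8), k) - 4915)*(G(-45) + (-1691 - 1*(-1401))) = (2 - 4915)*(5 + (-1691 - 1*(-1401))) = -4913*(5 + (-1691 + 1401)) = -4913*(5 - 290) = -4913*(-285) = 1400205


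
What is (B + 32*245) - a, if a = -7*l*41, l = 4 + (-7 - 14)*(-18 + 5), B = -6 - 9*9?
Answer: 87252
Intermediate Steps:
B = -87 (B = -6 - 81 = -87)
l = 277 (l = 4 - 21*(-13) = 4 + 273 = 277)
a = -79499 (a = -7*277*41 = -1939*41 = -79499)
(B + 32*245) - a = (-87 + 32*245) - 1*(-79499) = (-87 + 7840) + 79499 = 7753 + 79499 = 87252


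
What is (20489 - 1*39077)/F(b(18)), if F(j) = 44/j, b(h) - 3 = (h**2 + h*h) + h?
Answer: -3108843/11 ≈ -2.8262e+5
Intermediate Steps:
b(h) = 3 + h + 2*h**2 (b(h) = 3 + ((h**2 + h*h) + h) = 3 + ((h**2 + h**2) + h) = 3 + (2*h**2 + h) = 3 + (h + 2*h**2) = 3 + h + 2*h**2)
(20489 - 1*39077)/F(b(18)) = (20489 - 1*39077)/((44/(3 + 18 + 2*18**2))) = (20489 - 39077)/((44/(3 + 18 + 2*324))) = -18588/(44/(3 + 18 + 648)) = -18588/(44/669) = -18588/(44*(1/669)) = -18588/44/669 = -18588*669/44 = -3108843/11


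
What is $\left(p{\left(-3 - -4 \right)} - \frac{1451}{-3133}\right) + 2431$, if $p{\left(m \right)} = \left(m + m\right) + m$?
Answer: $\frac{7627173}{3133} \approx 2434.5$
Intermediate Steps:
$p{\left(m \right)} = 3 m$ ($p{\left(m \right)} = 2 m + m = 3 m$)
$\left(p{\left(-3 - -4 \right)} - \frac{1451}{-3133}\right) + 2431 = \left(3 \left(-3 - -4\right) - \frac{1451}{-3133}\right) + 2431 = \left(3 \left(-3 + 4\right) - - \frac{1451}{3133}\right) + 2431 = \left(3 \cdot 1 + \frac{1451}{3133}\right) + 2431 = \left(3 + \frac{1451}{3133}\right) + 2431 = \frac{10850}{3133} + 2431 = \frac{7627173}{3133}$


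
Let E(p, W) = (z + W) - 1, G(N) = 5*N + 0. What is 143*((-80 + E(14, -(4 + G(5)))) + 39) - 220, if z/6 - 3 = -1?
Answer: -8657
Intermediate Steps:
G(N) = 5*N
z = 12 (z = 18 + 6*(-1) = 18 - 6 = 12)
E(p, W) = 11 + W (E(p, W) = (12 + W) - 1 = 11 + W)
143*((-80 + E(14, -(4 + G(5)))) + 39) - 220 = 143*((-80 + (11 - (4 + 5*5))) + 39) - 220 = 143*((-80 + (11 - (4 + 25))) + 39) - 220 = 143*((-80 + (11 - 1*29)) + 39) - 220 = 143*((-80 + (11 - 29)) + 39) - 220 = 143*((-80 - 18) + 39) - 220 = 143*(-98 + 39) - 220 = 143*(-59) - 220 = -8437 - 220 = -8657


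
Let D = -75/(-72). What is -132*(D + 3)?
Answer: -1067/2 ≈ -533.50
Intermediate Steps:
D = 25/24 (D = -75*(-1/72) = 25/24 ≈ 1.0417)
-132*(D + 3) = -132*(25/24 + 3) = -132*97/24 = -1067/2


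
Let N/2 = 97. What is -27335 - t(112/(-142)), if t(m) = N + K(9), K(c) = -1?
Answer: -27528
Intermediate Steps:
N = 194 (N = 2*97 = 194)
t(m) = 193 (t(m) = 194 - 1 = 193)
-27335 - t(112/(-142)) = -27335 - 1*193 = -27335 - 193 = -27528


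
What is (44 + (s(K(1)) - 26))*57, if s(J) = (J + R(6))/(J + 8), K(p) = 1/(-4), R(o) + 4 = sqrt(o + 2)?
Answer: 30837/31 + 456*sqrt(2)/31 ≈ 1015.5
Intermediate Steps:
R(o) = -4 + sqrt(2 + o) (R(o) = -4 + sqrt(o + 2) = -4 + sqrt(2 + o))
K(p) = -1/4 (K(p) = 1*(-1/4) = -1/4)
s(J) = (-4 + J + 2*sqrt(2))/(8 + J) (s(J) = (J + (-4 + sqrt(2 + 6)))/(J + 8) = (J + (-4 + sqrt(8)))/(8 + J) = (J + (-4 + 2*sqrt(2)))/(8 + J) = (-4 + J + 2*sqrt(2))/(8 + J))
(44 + (s(K(1)) - 26))*57 = (44 + ((-4 - 1/4 + 2*sqrt(2))/(8 - 1/4) - 26))*57 = (44 + ((-17/4 + 2*sqrt(2))/(31/4) - 26))*57 = (44 + (4*(-17/4 + 2*sqrt(2))/31 - 26))*57 = (44 + ((-17/31 + 8*sqrt(2)/31) - 26))*57 = (44 + (-823/31 + 8*sqrt(2)/31))*57 = (541/31 + 8*sqrt(2)/31)*57 = 30837/31 + 456*sqrt(2)/31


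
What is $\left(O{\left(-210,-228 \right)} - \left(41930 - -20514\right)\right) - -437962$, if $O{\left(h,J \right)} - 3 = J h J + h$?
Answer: $-10541329$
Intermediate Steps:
$O{\left(h,J \right)} = 3 + h + h J^{2}$ ($O{\left(h,J \right)} = 3 + \left(J h J + h\right) = 3 + \left(h J^{2} + h\right) = 3 + \left(h + h J^{2}\right) = 3 + h + h J^{2}$)
$\left(O{\left(-210,-228 \right)} - \left(41930 - -20514\right)\right) - -437962 = \left(\left(3 - 210 - 210 \left(-228\right)^{2}\right) - \left(41930 - -20514\right)\right) - -437962 = \left(\left(3 - 210 - 10916640\right) - \left(41930 + 20514\right)\right) + 437962 = \left(\left(3 - 210 - 10916640\right) - 62444\right) + 437962 = \left(-10916847 - 62444\right) + 437962 = -10979291 + 437962 = -10541329$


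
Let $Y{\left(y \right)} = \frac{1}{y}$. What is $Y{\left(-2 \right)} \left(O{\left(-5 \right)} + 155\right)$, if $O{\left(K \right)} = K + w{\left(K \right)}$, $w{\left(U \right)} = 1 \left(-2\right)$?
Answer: $-74$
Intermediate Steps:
$w{\left(U \right)} = -2$
$O{\left(K \right)} = -2 + K$ ($O{\left(K \right)} = K - 2 = -2 + K$)
$Y{\left(-2 \right)} \left(O{\left(-5 \right)} + 155\right) = \frac{\left(-2 - 5\right) + 155}{-2} = - \frac{-7 + 155}{2} = \left(- \frac{1}{2}\right) 148 = -74$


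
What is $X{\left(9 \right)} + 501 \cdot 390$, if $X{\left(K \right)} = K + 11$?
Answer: $195410$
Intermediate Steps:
$X{\left(K \right)} = 11 + K$
$X{\left(9 \right)} + 501 \cdot 390 = \left(11 + 9\right) + 501 \cdot 390 = 20 + 195390 = 195410$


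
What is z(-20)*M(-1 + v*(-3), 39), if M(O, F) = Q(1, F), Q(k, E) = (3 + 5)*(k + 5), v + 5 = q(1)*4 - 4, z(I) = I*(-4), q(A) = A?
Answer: 3840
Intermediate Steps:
z(I) = -4*I
v = -5 (v = -5 + (1*4 - 4) = -5 + (4 - 4) = -5 + 0 = -5)
Q(k, E) = 40 + 8*k (Q(k, E) = 8*(5 + k) = 40 + 8*k)
M(O, F) = 48 (M(O, F) = 40 + 8*1 = 40 + 8 = 48)
z(-20)*M(-1 + v*(-3), 39) = -4*(-20)*48 = 80*48 = 3840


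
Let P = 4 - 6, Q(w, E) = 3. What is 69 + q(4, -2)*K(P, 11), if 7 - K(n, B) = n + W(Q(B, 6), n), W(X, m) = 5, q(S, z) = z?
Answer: 61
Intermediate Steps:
P = -2
K(n, B) = 2 - n (K(n, B) = 7 - (n + 5) = 7 - (5 + n) = 7 + (-5 - n) = 2 - n)
69 + q(4, -2)*K(P, 11) = 69 - 2*(2 - 1*(-2)) = 69 - 2*(2 + 2) = 69 - 2*4 = 69 - 8 = 61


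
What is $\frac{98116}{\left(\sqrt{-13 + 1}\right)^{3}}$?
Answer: $\frac{24529 i \sqrt{3}}{18} \approx 2360.3 i$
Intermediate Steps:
$\frac{98116}{\left(\sqrt{-13 + 1}\right)^{3}} = \frac{98116}{\left(\sqrt{-12}\right)^{3}} = \frac{98116}{\left(2 i \sqrt{3}\right)^{3}} = \frac{98116}{\left(-24\right) i \sqrt{3}} = 98116 \frac{i \sqrt{3}}{72} = \frac{24529 i \sqrt{3}}{18}$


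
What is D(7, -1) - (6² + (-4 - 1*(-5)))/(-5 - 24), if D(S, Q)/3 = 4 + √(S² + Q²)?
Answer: 385/29 + 15*√2 ≈ 34.489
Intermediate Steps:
D(S, Q) = 12 + 3*√(Q² + S²) (D(S, Q) = 3*(4 + √(S² + Q²)) = 3*(4 + √(Q² + S²)) = 12 + 3*√(Q² + S²))
D(7, -1) - (6² + (-4 - 1*(-5)))/(-5 - 24) = (12 + 3*√((-1)² + 7²)) - (6² + (-4 - 1*(-5)))/(-5 - 24) = (12 + 3*√(1 + 49)) - (36 + (-4 + 5))/(-29) = (12 + 3*√50) - (36 + 1)*(-1)/29 = (12 + 3*(5*√2)) - 37*(-1)/29 = (12 + 15*√2) - 1*(-37/29) = (12 + 15*√2) + 37/29 = 385/29 + 15*√2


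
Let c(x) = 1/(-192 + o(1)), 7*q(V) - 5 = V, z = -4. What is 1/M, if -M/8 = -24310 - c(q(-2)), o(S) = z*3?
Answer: 51/9918478 ≈ 5.1419e-6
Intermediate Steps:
q(V) = 5/7 + V/7
o(S) = -12 (o(S) = -4*3 = -12)
c(x) = -1/204 (c(x) = 1/(-192 - 12) = 1/(-204) = -1/204)
M = 9918478/51 (M = -8*(-24310 - 1*(-1/204)) = -8*(-24310 + 1/204) = -8*(-4959239/204) = 9918478/51 ≈ 1.9448e+5)
1/M = 1/(9918478/51) = 51/9918478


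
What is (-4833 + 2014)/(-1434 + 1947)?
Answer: -2819/513 ≈ -5.4951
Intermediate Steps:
(-4833 + 2014)/(-1434 + 1947) = -2819/513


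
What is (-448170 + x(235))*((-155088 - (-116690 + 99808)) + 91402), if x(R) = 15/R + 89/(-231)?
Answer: 227738209564720/10857 ≈ 2.0976e+10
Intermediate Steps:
x(R) = -89/231 + 15/R (x(R) = 15/R + 89*(-1/231) = 15/R - 89/231 = -89/231 + 15/R)
(-448170 + x(235))*((-155088 - (-116690 + 99808)) + 91402) = (-448170 + (-89/231 + 15/235))*((-155088 - (-116690 + 99808)) + 91402) = (-448170 + (-89/231 + 15*(1/235)))*((-155088 - 1*(-16882)) + 91402) = (-448170 + (-89/231 + 3/47))*((-155088 + 16882) + 91402) = (-448170 - 3490/10857)*(-138206 + 91402) = -4865785180/10857*(-46804) = 227738209564720/10857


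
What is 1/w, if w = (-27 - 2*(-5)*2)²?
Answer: 1/49 ≈ 0.020408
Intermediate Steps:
w = 49 (w = (-27 + 10*2)² = (-27 + 20)² = (-7)² = 49)
1/w = 1/49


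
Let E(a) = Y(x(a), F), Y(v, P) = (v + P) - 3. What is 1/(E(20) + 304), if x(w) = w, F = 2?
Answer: 1/323 ≈ 0.0030960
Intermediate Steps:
Y(v, P) = -3 + P + v (Y(v, P) = (P + v) - 3 = -3 + P + v)
E(a) = -1 + a (E(a) = -3 + 2 + a = -1 + a)
1/(E(20) + 304) = 1/((-1 + 20) + 304) = 1/(19 + 304) = 1/323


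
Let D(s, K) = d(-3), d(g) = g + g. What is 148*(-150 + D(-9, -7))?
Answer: -23088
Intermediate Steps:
d(g) = 2*g
D(s, K) = -6 (D(s, K) = 2*(-3) = -6)
148*(-150 + D(-9, -7)) = 148*(-150 - 6) = 148*(-156) = -23088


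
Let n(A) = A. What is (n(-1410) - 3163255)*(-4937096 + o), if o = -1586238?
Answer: 20644166793110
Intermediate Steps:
(n(-1410) - 3163255)*(-4937096 + o) = (-1410 - 3163255)*(-4937096 - 1586238) = -3164665*(-6523334) = 20644166793110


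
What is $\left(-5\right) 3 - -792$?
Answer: $777$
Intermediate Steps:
$\left(-5\right) 3 - -792 = -15 + 792 = 777$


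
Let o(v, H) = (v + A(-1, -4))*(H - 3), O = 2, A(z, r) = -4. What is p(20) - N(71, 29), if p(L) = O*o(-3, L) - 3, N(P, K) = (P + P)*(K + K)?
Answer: -8477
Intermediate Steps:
N(P, K) = 4*K*P (N(P, K) = (2*P)*(2*K) = 4*K*P)
o(v, H) = (-4 + v)*(-3 + H) (o(v, H) = (v - 4)*(H - 3) = (-4 + v)*(-3 + H))
p(L) = 39 - 14*L (p(L) = 2*(12 - 4*L - 3*(-3) + L*(-3)) - 3 = 2*(12 - 4*L + 9 - 3*L) - 3 = 2*(21 - 7*L) - 3 = (42 - 14*L) - 3 = 39 - 14*L)
p(20) - N(71, 29) = (39 - 14*20) - 4*29*71 = (39 - 280) - 1*8236 = -241 - 8236 = -8477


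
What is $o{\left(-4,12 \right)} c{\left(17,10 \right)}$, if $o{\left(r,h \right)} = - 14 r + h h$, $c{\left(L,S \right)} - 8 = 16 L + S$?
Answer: $58000$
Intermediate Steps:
$c{\left(L,S \right)} = 8 + S + 16 L$ ($c{\left(L,S \right)} = 8 + \left(16 L + S\right) = 8 + \left(S + 16 L\right) = 8 + S + 16 L$)
$o{\left(r,h \right)} = h^{2} - 14 r$ ($o{\left(r,h \right)} = - 14 r + h^{2} = h^{2} - 14 r$)
$o{\left(-4,12 \right)} c{\left(17,10 \right)} = \left(12^{2} - -56\right) \left(8 + 10 + 16 \cdot 17\right) = \left(144 + 56\right) \left(8 + 10 + 272\right) = 200 \cdot 290 = 58000$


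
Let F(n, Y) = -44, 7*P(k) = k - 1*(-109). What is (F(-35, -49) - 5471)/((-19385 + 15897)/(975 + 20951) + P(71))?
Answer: -423226615/1961132 ≈ -215.81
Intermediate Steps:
P(k) = 109/7 + k/7 (P(k) = (k - 1*(-109))/7 = (k + 109)/7 = (109 + k)/7 = 109/7 + k/7)
(F(-35, -49) - 5471)/((-19385 + 15897)/(975 + 20951) + P(71)) = (-44 - 5471)/((-19385 + 15897)/(975 + 20951) + (109/7 + (1/7)*71)) = -5515/(-3488/21926 + (109/7 + 71/7)) = -5515/(-3488*1/21926 + 180/7) = -5515/(-1744/10963 + 180/7) = -5515/1961132/76741 = -5515*76741/1961132 = -423226615/1961132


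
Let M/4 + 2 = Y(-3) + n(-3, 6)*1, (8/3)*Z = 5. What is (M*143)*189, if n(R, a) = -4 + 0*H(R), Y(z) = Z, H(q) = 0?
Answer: -891891/2 ≈ -4.4595e+5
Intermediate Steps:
Z = 15/8 (Z = (3/8)*5 = 15/8 ≈ 1.8750)
Y(z) = 15/8
n(R, a) = -4 (n(R, a) = -4 + 0*0 = -4 + 0 = -4)
M = -33/2 (M = -8 + 4*(15/8 - 4*1) = -8 + 4*(15/8 - 4) = -8 + 4*(-17/8) = -8 - 17/2 = -33/2 ≈ -16.500)
(M*143)*189 = -33/2*143*189 = -4719/2*189 = -891891/2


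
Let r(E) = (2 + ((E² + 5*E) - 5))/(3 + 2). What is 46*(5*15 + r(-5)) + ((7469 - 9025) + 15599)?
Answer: 87327/5 ≈ 17465.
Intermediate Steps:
r(E) = -⅗ + E + E²/5 (r(E) = (2 + (-5 + E² + 5*E))/5 = (-3 + E² + 5*E)*(⅕) = -⅗ + E + E²/5)
46*(5*15 + r(-5)) + ((7469 - 9025) + 15599) = 46*(5*15 + (-⅗ - 5 + (⅕)*(-5)²)) + ((7469 - 9025) + 15599) = 46*(75 + (-⅗ - 5 + (⅕)*25)) + (-1556 + 15599) = 46*(75 + (-⅗ - 5 + 5)) + 14043 = 46*(75 - ⅗) + 14043 = 46*(372/5) + 14043 = 17112/5 + 14043 = 87327/5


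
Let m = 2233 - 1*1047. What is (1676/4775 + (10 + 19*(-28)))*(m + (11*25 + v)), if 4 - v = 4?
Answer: -3639166914/4775 ≈ -7.6213e+5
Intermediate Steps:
v = 0 (v = 4 - 1*4 = 4 - 4 = 0)
m = 1186 (m = 2233 - 1047 = 1186)
(1676/4775 + (10 + 19*(-28)))*(m + (11*25 + v)) = (1676/4775 + (10 + 19*(-28)))*(1186 + (11*25 + 0)) = (1676*(1/4775) + (10 - 532))*(1186 + (275 + 0)) = (1676/4775 - 522)*(1186 + 275) = -2490874/4775*1461 = -3639166914/4775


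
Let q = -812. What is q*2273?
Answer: -1845676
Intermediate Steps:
q*2273 = -812*2273 = -1845676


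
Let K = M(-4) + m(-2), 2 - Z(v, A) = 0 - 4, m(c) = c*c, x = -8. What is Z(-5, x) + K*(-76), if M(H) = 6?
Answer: -754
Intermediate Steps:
m(c) = c**2
Z(v, A) = 6 (Z(v, A) = 2 - (0 - 4) = 2 - 1*(-4) = 2 + 4 = 6)
K = 10 (K = 6 + (-2)**2 = 6 + 4 = 10)
Z(-5, x) + K*(-76) = 6 + 10*(-76) = 6 - 760 = -754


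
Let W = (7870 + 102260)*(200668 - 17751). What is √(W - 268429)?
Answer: √20144380781 ≈ 1.4193e+5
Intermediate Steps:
W = 20144649210 (W = 110130*182917 = 20144649210)
√(W - 268429) = √(20144649210 - 268429) = √20144380781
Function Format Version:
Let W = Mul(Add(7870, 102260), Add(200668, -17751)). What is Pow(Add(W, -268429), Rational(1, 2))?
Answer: Pow(20144380781, Rational(1, 2)) ≈ 1.4193e+5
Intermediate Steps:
W = 20144649210 (W = Mul(110130, 182917) = 20144649210)
Pow(Add(W, -268429), Rational(1, 2)) = Pow(Add(20144649210, -268429), Rational(1, 2)) = Pow(20144380781, Rational(1, 2))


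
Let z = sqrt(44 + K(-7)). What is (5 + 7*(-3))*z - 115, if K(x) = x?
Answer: -115 - 16*sqrt(37) ≈ -212.32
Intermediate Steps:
z = sqrt(37) (z = sqrt(44 - 7) = sqrt(37) ≈ 6.0828)
(5 + 7*(-3))*z - 115 = (5 + 7*(-3))*sqrt(37) - 115 = (5 - 21)*sqrt(37) - 115 = -16*sqrt(37) - 115 = -115 - 16*sqrt(37)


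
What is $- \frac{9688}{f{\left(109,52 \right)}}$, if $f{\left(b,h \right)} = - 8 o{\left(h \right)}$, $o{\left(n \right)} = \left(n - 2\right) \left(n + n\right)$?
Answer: $\frac{1211}{5200} \approx 0.23288$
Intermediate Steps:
$o{\left(n \right)} = 2 n \left(-2 + n\right)$ ($o{\left(n \right)} = \left(-2 + n\right) 2 n = 2 n \left(-2 + n\right)$)
$f{\left(b,h \right)} = - 16 h \left(-2 + h\right)$ ($f{\left(b,h \right)} = - 8 \cdot 2 h \left(-2 + h\right) = - 16 h \left(-2 + h\right)$)
$- \frac{9688}{f{\left(109,52 \right)}} = - \frac{9688}{16 \cdot 52 \left(2 - 52\right)} = - \frac{9688}{16 \cdot 52 \left(-50\right)} = - \frac{9688}{-41600} = \left(-9688\right) \left(- \frac{1}{41600}\right) = \frac{1211}{5200}$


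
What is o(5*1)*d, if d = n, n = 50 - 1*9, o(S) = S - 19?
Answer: -574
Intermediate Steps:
o(S) = -19 + S
n = 41 (n = 50 - 9 = 41)
d = 41
o(5*1)*d = (-19 + 5*1)*41 = (-19 + 5)*41 = -14*41 = -574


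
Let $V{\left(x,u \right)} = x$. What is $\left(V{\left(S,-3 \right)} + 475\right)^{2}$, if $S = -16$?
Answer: $210681$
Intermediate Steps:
$\left(V{\left(S,-3 \right)} + 475\right)^{2} = \left(-16 + 475\right)^{2} = 459^{2} = 210681$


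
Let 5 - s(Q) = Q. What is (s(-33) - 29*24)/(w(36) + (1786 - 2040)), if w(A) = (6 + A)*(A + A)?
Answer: -329/1385 ≈ -0.23755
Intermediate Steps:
s(Q) = 5 - Q
w(A) = 2*A*(6 + A) (w(A) = (6 + A)*(2*A) = 2*A*(6 + A))
(s(-33) - 29*24)/(w(36) + (1786 - 2040)) = ((5 - 1*(-33)) - 29*24)/(2*36*(6 + 36) + (1786 - 2040)) = ((5 + 33) - 696)/(2*36*42 - 254) = (38 - 696)/(3024 - 254) = -658/2770 = -658*1/2770 = -329/1385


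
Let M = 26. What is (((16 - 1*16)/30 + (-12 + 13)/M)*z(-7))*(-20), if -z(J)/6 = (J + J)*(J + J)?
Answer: 11760/13 ≈ 904.62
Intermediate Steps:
z(J) = -24*J**2 (z(J) = -6*(J + J)*(J + J) = -6*2*J*2*J = -24*J**2)
(((16 - 1*16)/30 + (-12 + 13)/M)*z(-7))*(-20) = (((16 - 1*16)/30 + (-12 + 13)/26)*(-24*(-7)**2))*(-20) = (((16 - 16)*(1/30) + 1*(1/26))*(-24*49))*(-20) = ((0*(1/30) + 1/26)*(-1176))*(-20) = ((0 + 1/26)*(-1176))*(-20) = ((1/26)*(-1176))*(-20) = -588/13*(-20) = 11760/13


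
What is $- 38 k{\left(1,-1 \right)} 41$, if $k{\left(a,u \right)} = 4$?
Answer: $-6232$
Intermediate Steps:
$- 38 k{\left(1,-1 \right)} 41 = \left(-38\right) 4 \cdot 41 = \left(-152\right) 41 = -6232$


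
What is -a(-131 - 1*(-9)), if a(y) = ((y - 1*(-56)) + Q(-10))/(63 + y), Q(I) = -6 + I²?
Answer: 28/59 ≈ 0.47458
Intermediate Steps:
a(y) = (150 + y)/(63 + y) (a(y) = ((y - 1*(-56)) + (-6 + (-10)²))/(63 + y) = ((y + 56) + (-6 + 100))/(63 + y) = ((56 + y) + 94)/(63 + y) = (150 + y)/(63 + y))
-a(-131 - 1*(-9)) = -(150 + (-131 - 1*(-9)))/(63 + (-131 - 1*(-9))) = -(150 + (-131 + 9))/(63 + (-131 + 9)) = -(150 - 122)/(63 - 122) = -28/(-59) = -(-1)*28/59 = -1*(-28/59) = 28/59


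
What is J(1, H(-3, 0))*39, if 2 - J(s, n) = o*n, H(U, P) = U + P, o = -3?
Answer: -273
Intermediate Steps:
H(U, P) = P + U
J(s, n) = 2 + 3*n (J(s, n) = 2 - (-3)*n = 2 + 3*n)
J(1, H(-3, 0))*39 = (2 + 3*(0 - 3))*39 = (2 + 3*(-3))*39 = (2 - 9)*39 = -7*39 = -273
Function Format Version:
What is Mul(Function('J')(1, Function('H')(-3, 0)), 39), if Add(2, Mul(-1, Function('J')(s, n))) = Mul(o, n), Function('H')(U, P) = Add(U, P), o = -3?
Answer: -273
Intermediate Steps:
Function('H')(U, P) = Add(P, U)
Function('J')(s, n) = Add(2, Mul(3, n)) (Function('J')(s, n) = Add(2, Mul(-1, Mul(-3, n))) = Add(2, Mul(3, n)))
Mul(Function('J')(1, Function('H')(-3, 0)), 39) = Mul(Add(2, Mul(3, Add(0, -3))), 39) = Mul(Add(2, Mul(3, -3)), 39) = Mul(Add(2, -9), 39) = Mul(-7, 39) = -273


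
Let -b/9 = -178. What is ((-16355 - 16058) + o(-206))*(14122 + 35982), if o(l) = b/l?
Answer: -167314291360/103 ≈ -1.6244e+9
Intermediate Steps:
b = 1602 (b = -9*(-178) = 1602)
o(l) = 1602/l
((-16355 - 16058) + o(-206))*(14122 + 35982) = ((-16355 - 16058) + 1602/(-206))*(14122 + 35982) = (-32413 + 1602*(-1/206))*50104 = (-32413 - 801/103)*50104 = -3339340/103*50104 = -167314291360/103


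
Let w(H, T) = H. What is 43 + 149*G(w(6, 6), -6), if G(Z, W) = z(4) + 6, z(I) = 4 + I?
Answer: 2129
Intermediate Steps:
G(Z, W) = 14 (G(Z, W) = (4 + 4) + 6 = 8 + 6 = 14)
43 + 149*G(w(6, 6), -6) = 43 + 149*14 = 43 + 2086 = 2129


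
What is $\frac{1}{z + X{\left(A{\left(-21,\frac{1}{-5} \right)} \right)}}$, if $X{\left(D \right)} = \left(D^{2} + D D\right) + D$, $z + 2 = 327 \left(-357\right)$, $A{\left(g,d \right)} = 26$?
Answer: $- \frac{1}{115363} \approx -8.6683 \cdot 10^{-6}$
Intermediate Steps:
$z = -116741$ ($z = -2 + 327 \left(-357\right) = -2 - 116739 = -116741$)
$X{\left(D \right)} = D + 2 D^{2}$ ($X{\left(D \right)} = \left(D^{2} + D^{2}\right) + D = 2 D^{2} + D = D + 2 D^{2}$)
$\frac{1}{z + X{\left(A{\left(-21,\frac{1}{-5} \right)} \right)}} = \frac{1}{-116741 + 26 \left(1 + 2 \cdot 26\right)} = \frac{1}{-116741 + 26 \left(1 + 52\right)} = \frac{1}{-116741 + 26 \cdot 53} = \frac{1}{-116741 + 1378} = \frac{1}{-115363} = - \frac{1}{115363}$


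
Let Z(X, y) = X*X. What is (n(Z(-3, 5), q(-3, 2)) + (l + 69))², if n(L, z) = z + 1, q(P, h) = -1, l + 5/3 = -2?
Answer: 38416/9 ≈ 4268.4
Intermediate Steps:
Z(X, y) = X²
l = -11/3 (l = -5/3 - 2 = -11/3 ≈ -3.6667)
n(L, z) = 1 + z
(n(Z(-3, 5), q(-3, 2)) + (l + 69))² = ((1 - 1) + (-11/3 + 69))² = (0 + 196/3)² = (196/3)² = 38416/9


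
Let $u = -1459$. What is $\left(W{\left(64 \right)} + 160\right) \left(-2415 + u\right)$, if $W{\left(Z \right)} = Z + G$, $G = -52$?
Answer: $-666328$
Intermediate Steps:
$W{\left(Z \right)} = -52 + Z$ ($W{\left(Z \right)} = Z - 52 = -52 + Z$)
$\left(W{\left(64 \right)} + 160\right) \left(-2415 + u\right) = \left(\left(-52 + 64\right) + 160\right) \left(-2415 - 1459\right) = \left(12 + 160\right) \left(-3874\right) = 172 \left(-3874\right) = -666328$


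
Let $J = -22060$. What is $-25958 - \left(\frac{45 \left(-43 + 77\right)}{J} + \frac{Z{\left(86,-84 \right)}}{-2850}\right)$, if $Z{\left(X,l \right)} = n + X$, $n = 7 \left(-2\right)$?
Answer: $- \frac{27199991153}{1047850} \approx -25958.0$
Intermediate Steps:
$n = -14$
$Z{\left(X,l \right)} = -14 + X$
$-25958 - \left(\frac{45 \left(-43 + 77\right)}{J} + \frac{Z{\left(86,-84 \right)}}{-2850}\right) = -25958 - \left(\frac{45 \left(-43 + 77\right)}{-22060} + \frac{-14 + 86}{-2850}\right) = -25958 - \left(45 \cdot 34 \left(- \frac{1}{22060}\right) + 72 \left(- \frac{1}{2850}\right)\right) = -25958 - \left(1530 \left(- \frac{1}{22060}\right) - \frac{12}{475}\right) = -25958 - \left(- \frac{153}{2206} - \frac{12}{475}\right) = -25958 - - \frac{99147}{1047850} = -25958 + \frac{99147}{1047850} = - \frac{27199991153}{1047850}$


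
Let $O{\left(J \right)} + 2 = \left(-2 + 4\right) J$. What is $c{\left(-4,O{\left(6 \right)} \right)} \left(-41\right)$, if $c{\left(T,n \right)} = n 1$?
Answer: $-410$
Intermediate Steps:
$O{\left(J \right)} = -2 + 2 J$ ($O{\left(J \right)} = -2 + \left(-2 + 4\right) J = -2 + 2 J$)
$c{\left(T,n \right)} = n$
$c{\left(-4,O{\left(6 \right)} \right)} \left(-41\right) = \left(-2 + 2 \cdot 6\right) \left(-41\right) = \left(-2 + 12\right) \left(-41\right) = 10 \left(-41\right) = -410$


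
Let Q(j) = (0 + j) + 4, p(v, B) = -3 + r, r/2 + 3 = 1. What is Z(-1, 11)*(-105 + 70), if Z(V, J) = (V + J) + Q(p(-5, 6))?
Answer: -245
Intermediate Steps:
r = -4 (r = -6 + 2*1 = -6 + 2 = -4)
p(v, B) = -7 (p(v, B) = -3 - 4 = -7)
Q(j) = 4 + j (Q(j) = j + 4 = 4 + j)
Z(V, J) = -3 + J + V (Z(V, J) = (V + J) + (4 - 7) = (J + V) - 3 = -3 + J + V)
Z(-1, 11)*(-105 + 70) = (-3 + 11 - 1)*(-105 + 70) = 7*(-35) = -245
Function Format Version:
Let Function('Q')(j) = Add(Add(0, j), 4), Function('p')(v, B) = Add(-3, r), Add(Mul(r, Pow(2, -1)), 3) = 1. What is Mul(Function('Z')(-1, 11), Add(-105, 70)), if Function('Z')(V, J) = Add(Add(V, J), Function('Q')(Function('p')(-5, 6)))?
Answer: -245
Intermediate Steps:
r = -4 (r = Add(-6, Mul(2, 1)) = Add(-6, 2) = -4)
Function('p')(v, B) = -7 (Function('p')(v, B) = Add(-3, -4) = -7)
Function('Q')(j) = Add(4, j) (Function('Q')(j) = Add(j, 4) = Add(4, j))
Function('Z')(V, J) = Add(-3, J, V) (Function('Z')(V, J) = Add(Add(V, J), Add(4, -7)) = Add(Add(J, V), -3) = Add(-3, J, V))
Mul(Function('Z')(-1, 11), Add(-105, 70)) = Mul(Add(-3, 11, -1), Add(-105, 70)) = Mul(7, -35) = -245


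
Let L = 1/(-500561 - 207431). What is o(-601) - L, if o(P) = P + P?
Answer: -851006383/707992 ≈ -1202.0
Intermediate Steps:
o(P) = 2*P
L = -1/707992 (L = 1/(-707992) = -1/707992 ≈ -1.4124e-6)
o(-601) - L = 2*(-601) - 1*(-1/707992) = -1202 + 1/707992 = -851006383/707992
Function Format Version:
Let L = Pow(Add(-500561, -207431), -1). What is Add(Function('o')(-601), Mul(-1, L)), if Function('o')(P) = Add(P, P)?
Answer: Rational(-851006383, 707992) ≈ -1202.0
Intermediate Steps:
Function('o')(P) = Mul(2, P)
L = Rational(-1, 707992) (L = Pow(-707992, -1) = Rational(-1, 707992) ≈ -1.4124e-6)
Add(Function('o')(-601), Mul(-1, L)) = Add(Mul(2, -601), Mul(-1, Rational(-1, 707992))) = Add(-1202, Rational(1, 707992)) = Rational(-851006383, 707992)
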